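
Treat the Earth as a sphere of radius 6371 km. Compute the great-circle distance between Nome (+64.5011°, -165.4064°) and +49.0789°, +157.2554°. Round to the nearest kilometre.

Δλ = 157.2554 − -165.4064 = 322.6618°; wrapped into (−180°, 180°]: -37.3382°.
Δφ = 49.0789 − 64.5011 = -15.4222°.
a = sin²(Δφ/2) + cos φ₁ · cos φ₂ · sin²(Δλ/2) = 0.046897.
c = 2·atan2(√a, √(1−a)) = 0.43657 rad → d = 6371·c ≈ 2781.41 km.

2781 km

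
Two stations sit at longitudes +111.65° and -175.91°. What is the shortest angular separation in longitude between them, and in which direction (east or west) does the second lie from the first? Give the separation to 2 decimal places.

72.44° east

Raw difference: -175.91 − 111.65 = -287.56°.
Normalise into (−180°, 180°]: -287.56° + 360° = 72.44°.
Positive ⇒ the second point lies to the east; separation 72.44°.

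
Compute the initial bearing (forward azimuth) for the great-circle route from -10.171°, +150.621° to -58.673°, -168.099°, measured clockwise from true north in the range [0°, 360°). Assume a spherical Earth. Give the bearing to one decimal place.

156.0°

Δλ = -168.099 − 150.621 = -318.720°; wrapped into (−180°, 180°]: 41.280°.
θ = atan2( sin Δλ · cos φ₂ , cos φ₁ · sin φ₂ − sin φ₁ · cos φ₂ · cos Δλ )
  = atan2(0.34301, -0.77179) = 156.038° → normalised to [0°, 360°): 156.038°.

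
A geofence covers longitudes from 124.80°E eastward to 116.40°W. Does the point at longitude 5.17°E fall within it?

Band width going east from +124.80° to -116.40°: ((-116.40 − 124.80) mod 360) = 118.80°.
Offset of +5.17° east of the west edge: ((5.17 − 124.80) mod 360) = 240.37°.
240.37° > 118.80° ⇒ outside.

No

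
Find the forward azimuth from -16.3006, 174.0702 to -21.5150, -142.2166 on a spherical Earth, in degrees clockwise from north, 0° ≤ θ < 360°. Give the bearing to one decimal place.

104.2°

Δλ = -142.2166 − 174.0702 = -316.2868°; wrapped into (−180°, 180°]: 43.7132°.
θ = atan2( sin Δλ · cos φ₂ , cos φ₁ · sin φ₂ − sin φ₁ · cos φ₂ · cos Δλ )
  = atan2(0.64290, -0.16326) = 104.249° → normalised to [0°, 360°): 104.249°.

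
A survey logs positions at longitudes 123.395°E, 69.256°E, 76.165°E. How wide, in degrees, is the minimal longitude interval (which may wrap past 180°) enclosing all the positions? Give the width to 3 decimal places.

54.139°

Sort the longitudes: +69.256°, +76.165°, +123.395°.
Eastward gaps between consecutive values (wrapping around): 6.909°, 47.230°, 305.861°.
Largest gap = 305.861° ⇒ minimal covering band is its complement: 360° − 305.861° = 54.139°.
Band runs from +69.256° eastward to +123.395°.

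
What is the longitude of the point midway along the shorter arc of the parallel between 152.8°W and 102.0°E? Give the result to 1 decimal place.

154.6°E

Signed shortest Δλ from -152.8° to +102.0° is -105.2°.
Midpoint longitude = -152.8° + (-105.2°)/2 = -152.8° − 52.6° = -205.4°.
Normalise into (−180°, 180°]: +154.6°.
(The naïve average (-152.8 + +102.0)/2 = -25.4° is on the wrong side of the globe.)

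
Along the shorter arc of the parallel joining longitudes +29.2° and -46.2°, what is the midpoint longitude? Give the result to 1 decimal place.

Signed shortest Δλ from +29.2° to -46.2° is -75.4°.
Midpoint longitude = +29.2° + (-75.4°)/2 = +29.2° − 37.7° = -8.5°.

-8.5°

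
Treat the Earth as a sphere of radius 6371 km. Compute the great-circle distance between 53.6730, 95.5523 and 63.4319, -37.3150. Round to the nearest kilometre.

Δλ = -37.3150 − 95.5523 = -132.8673°.
Δφ = 63.4319 − 53.6730 = 9.7589°.
a = sin²(Δφ/2) + cos φ₁ · cos φ₂ · sin²(Δλ/2) = 0.229837.
c = 2·atan2(√a, √(1−a)) = 0.99997 rad → d = 6371·c ≈ 6370.82 km.

6371 km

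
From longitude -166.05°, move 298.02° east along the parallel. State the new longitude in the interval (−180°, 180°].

Start at -166.05°; shift +298.02° → +131.97°.
+131.97° already lies in (−180°, 180°].

+131.97°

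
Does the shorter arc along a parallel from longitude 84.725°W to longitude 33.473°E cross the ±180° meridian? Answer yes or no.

No

Signed shortest Δλ = ((33.473 − -84.725 + 180) mod 360) − 180 = 118.198°.
Going east by 118.198° from -84.725° reaches +33.473° without touching 180°.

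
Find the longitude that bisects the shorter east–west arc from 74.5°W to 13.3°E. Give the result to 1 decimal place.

30.6°W

Signed shortest Δλ from -74.5° to +13.3° is +87.8°.
Midpoint longitude = -74.5° + (+87.8°)/2 = -74.5° + 43.9° = -30.6°.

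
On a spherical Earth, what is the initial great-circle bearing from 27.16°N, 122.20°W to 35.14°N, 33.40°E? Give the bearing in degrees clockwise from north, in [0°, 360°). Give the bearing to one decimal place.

Δλ = 33.40 − -122.20 = 155.60°.
θ = atan2( sin Δλ · cos φ₂ , cos φ₁ · sin φ₂ − sin φ₁ · cos φ₂ · cos Δλ )
  = atan2(0.33782, 0.85205) = 21.627° → normalised to [0°, 360°): 21.627°.

21.6°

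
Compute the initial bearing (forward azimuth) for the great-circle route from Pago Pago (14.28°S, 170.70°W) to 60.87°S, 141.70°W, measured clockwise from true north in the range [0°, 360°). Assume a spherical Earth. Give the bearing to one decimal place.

162.3°

Δλ = -141.70 − -170.70 = 29.00°.
θ = atan2( sin Δλ · cos φ₂ , cos φ₁ · sin φ₂ − sin φ₁ · cos φ₂ · cos Δλ )
  = atan2(0.23600, -0.74151) = 162.345° → normalised to [0°, 360°): 162.345°.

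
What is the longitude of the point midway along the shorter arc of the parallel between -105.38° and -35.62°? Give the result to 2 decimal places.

-70.50°

Signed shortest Δλ from -105.38° to -35.62° is +69.76°.
Midpoint longitude = -105.38° + (+69.76°)/2 = -105.38° + 34.88° = -70.50°.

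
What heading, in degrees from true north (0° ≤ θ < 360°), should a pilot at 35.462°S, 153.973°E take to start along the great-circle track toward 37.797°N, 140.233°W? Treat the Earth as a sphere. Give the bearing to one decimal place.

Δλ = -140.233 − 153.973 = -294.206°; wrapped into (−180°, 180°]: 65.794°.
θ = atan2( sin Δλ · cos φ₂ , cos φ₁ · sin φ₂ − sin φ₁ · cos φ₂ · cos Δλ )
  = atan2(0.72071, 0.68715) = 46.366° → normalised to [0°, 360°): 46.366°.

46.4°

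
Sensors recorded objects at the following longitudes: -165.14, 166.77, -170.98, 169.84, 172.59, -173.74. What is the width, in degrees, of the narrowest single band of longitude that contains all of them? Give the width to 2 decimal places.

Sort the longitudes: -173.74°, -170.98°, -165.14°, +166.77°, +169.84°, +172.59°.
Eastward gaps between consecutive values (wrapping around): 2.76°, 5.84°, 331.91°, 3.07°, 2.75°, 13.67°.
Largest gap = 331.91° ⇒ minimal covering band is its complement: 360° − 331.91° = 28.09°.
Band runs from +166.77° eastward to -165.14°, crossing the antimeridian.

28.09°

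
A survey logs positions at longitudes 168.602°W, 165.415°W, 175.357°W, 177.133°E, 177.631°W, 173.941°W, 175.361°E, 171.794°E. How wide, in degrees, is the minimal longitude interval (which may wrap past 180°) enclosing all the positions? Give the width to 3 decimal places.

22.791°

Sort the longitudes: -177.631°, -175.357°, -173.941°, -168.602°, -165.415°, +171.794°, +175.361°, +177.133°.
Eastward gaps between consecutive values (wrapping around): 2.274°, 1.416°, 5.339°, 3.187°, 337.209°, 3.567°, 1.772°, 5.236°.
Largest gap = 337.209° ⇒ minimal covering band is its complement: 360° − 337.209° = 22.791°.
Band runs from +171.794° eastward to -165.415°, crossing the antimeridian.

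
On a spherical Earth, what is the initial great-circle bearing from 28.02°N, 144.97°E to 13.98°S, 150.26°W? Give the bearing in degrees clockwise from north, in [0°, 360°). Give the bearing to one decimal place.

Δλ = -150.26 − 144.97 = -295.23°; wrapped into (−180°, 180°]: 64.77°.
θ = atan2( sin Δλ · cos φ₂ , cos φ₁ · sin φ₂ − sin φ₁ · cos φ₂ · cos Δλ )
  = atan2(0.87781, -0.40758) = 114.906° → normalised to [0°, 360°): 114.906°.

114.9°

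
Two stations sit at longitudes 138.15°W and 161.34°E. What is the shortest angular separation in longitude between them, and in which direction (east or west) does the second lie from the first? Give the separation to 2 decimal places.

Raw difference: 161.34 − -138.15 = 299.49°.
Normalise into (−180°, 180°]: 299.49° − 360° = -60.51°.
Negative ⇒ the second point lies to the west; separation 60.51°.

60.51° west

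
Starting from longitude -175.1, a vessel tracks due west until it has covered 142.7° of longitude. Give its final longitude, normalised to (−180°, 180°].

+42.2°

Start at -175.1°; shift −142.7° → -317.8°.
-317.8° lies outside (−180°, 180°]; add 360° → +42.2°.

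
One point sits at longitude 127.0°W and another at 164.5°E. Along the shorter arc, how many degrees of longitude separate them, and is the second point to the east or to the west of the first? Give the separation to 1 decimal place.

Raw difference: 164.5 − -127.0 = 291.5°.
Normalise into (−180°, 180°]: 291.5° − 360° = -68.5°.
Negative ⇒ the second point lies to the west; separation 68.5°.

68.5° west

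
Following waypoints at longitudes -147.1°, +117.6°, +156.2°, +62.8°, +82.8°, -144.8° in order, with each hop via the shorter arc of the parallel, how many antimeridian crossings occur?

2

Leg 1: -147.1° → +117.6°, shortest Δλ = -95.3° (west) — crosses 180°.
Leg 2: +117.6° → +156.2°, shortest Δλ = 38.6° (east) — does not cross 180°.
Leg 3: +156.2° → +62.8°, shortest Δλ = -93.4° (west) — does not cross 180°.
Leg 4: +62.8° → +82.8°, shortest Δλ = 20.0° (east) — does not cross 180°.
Leg 5: +82.8° → -144.8°, shortest Δλ = 132.4° (east) — crosses 180°.
Total crossings: 2.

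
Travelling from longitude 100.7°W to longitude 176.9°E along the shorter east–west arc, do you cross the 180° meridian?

Yes

Naïve |176.9 − -100.7| = 277.6° > 180°, so the shorter arc goes the other way round — across 180°.
Signed shortest Δλ = ((176.9 − -100.7 + 180) mod 360) − 180 = -82.4°.
Going west by 82.4° from -100.7° passes through 180° before reaching +176.9°.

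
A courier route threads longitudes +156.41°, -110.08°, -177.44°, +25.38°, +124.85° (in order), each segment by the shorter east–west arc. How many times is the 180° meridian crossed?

Leg 1: +156.41° → -110.08°, shortest Δλ = 93.51° (east) — crosses 180°.
Leg 2: -110.08° → -177.44°, shortest Δλ = -67.36° (west) — does not cross 180°.
Leg 3: -177.44° → +25.38°, shortest Δλ = -157.18° (west) — crosses 180°.
Leg 4: +25.38° → +124.85°, shortest Δλ = 99.47° (east) — does not cross 180°.
Total crossings: 2.

2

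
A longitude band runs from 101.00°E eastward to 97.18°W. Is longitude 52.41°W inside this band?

Band width going east from +101.00° to -97.18°: ((-97.18 − 101.00) mod 360) = 161.82°.
Offset of -52.41° east of the west edge: ((-52.41 − 101.00) mod 360) = 206.59°.
206.59° > 161.82° ⇒ outside.

No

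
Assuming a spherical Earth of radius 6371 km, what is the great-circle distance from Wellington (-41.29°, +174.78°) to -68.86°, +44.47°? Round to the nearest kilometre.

Δλ = 44.47 − 174.78 = -130.31°.
Δφ = -68.86 − -41.29 = -27.57°.
a = sin²(Δφ/2) + cos φ₁ · cos φ₂ · sin²(Δλ/2) = 0.279921.
c = 2·atan2(√a, √(1−a)) = 1.11502 rad → d = 6371·c ≈ 7103.81 km.

7104 km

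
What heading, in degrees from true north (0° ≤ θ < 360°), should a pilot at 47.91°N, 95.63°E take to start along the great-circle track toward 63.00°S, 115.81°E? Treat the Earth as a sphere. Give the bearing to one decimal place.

Δλ = 115.81 − 95.63 = 20.18°.
θ = atan2( sin Δλ · cos φ₂ , cos φ₁ · sin φ₂ − sin φ₁ · cos φ₂ · cos Δλ )
  = atan2(0.15661, -0.91346) = 170.271° → normalised to [0°, 360°): 170.271°.

170.3°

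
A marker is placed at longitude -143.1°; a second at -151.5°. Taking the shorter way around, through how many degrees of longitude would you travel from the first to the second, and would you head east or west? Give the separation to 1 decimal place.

8.4° west

Raw difference: -151.5 − -143.1 = -8.4°.
Normalise into (−180°, 180°]: -8.4° stays -8.4°.
Negative ⇒ the second point lies to the west; separation 8.4°.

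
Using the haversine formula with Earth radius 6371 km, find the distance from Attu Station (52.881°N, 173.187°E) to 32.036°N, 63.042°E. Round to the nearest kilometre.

8419 km

Δλ = 63.042 − 173.187 = -110.145°.
Δφ = 32.036 − 52.881 = -20.845°.
a = sin²(Δφ/2) + cos φ₁ · cos φ₂ · sin²(Δλ/2) = 0.376605.
c = 2·atan2(√a, √(1−a)) = 1.32143 rad → d = 6371·c ≈ 8418.83 km.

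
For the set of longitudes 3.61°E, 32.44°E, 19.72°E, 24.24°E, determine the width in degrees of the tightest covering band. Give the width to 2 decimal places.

Sort the longitudes: +3.61°, +19.72°, +24.24°, +32.44°.
Eastward gaps between consecutive values (wrapping around): 16.11°, 4.52°, 8.20°, 331.17°.
Largest gap = 331.17° ⇒ minimal covering band is its complement: 360° − 331.17° = 28.83°.
Band runs from +3.61° eastward to +32.44°.

28.83°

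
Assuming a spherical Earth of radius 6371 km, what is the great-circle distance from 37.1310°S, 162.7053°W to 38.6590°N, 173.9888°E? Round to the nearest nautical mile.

Δλ = 173.9888 − -162.7053 = 336.6941°; wrapped into (−180°, 180°]: -23.3059°.
Δφ = 38.6590 − -37.1310 = 75.7900°.
a = sin²(Δφ/2) + cos φ₁ · cos φ₂ · sin²(Δλ/2) = 0.402660.
c = 2·atan2(√a, √(1−a)) = 1.37487 rad → d = 6371·c ≈ 8759.27 km ≈ 4729.63 nmi.

4730 nmi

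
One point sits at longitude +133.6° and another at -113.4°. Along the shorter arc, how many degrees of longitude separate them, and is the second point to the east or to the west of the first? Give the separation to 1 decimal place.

113.0° east

Raw difference: -113.4 − 133.6 = -247.0°.
Normalise into (−180°, 180°]: -247.0° + 360° = 113.0°.
Positive ⇒ the second point lies to the east; separation 113.0°.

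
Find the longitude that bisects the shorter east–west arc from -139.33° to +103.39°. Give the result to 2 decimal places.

+162.03°

Signed shortest Δλ from -139.33° to +103.39° is -117.28°.
Midpoint longitude = -139.33° + (-117.28°)/2 = -139.33° − 58.64° = -197.97°.
Normalise into (−180°, 180°]: +162.03°.
(The naïve average (-139.33 + +103.39)/2 = -17.97° is on the wrong side of the globe.)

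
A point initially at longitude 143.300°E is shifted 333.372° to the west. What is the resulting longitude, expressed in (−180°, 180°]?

Start at +143.300°; shift −333.372° → -190.072°.
-190.072° lies outside (−180°, 180°]; add 360° → +169.928°.

169.928°E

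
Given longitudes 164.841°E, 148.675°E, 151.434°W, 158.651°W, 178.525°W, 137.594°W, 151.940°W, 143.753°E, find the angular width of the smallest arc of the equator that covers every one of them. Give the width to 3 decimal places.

Sort the longitudes: -178.525°, -158.651°, -151.940°, -151.434°, -137.594°, +143.753°, +148.675°, +164.841°.
Eastward gaps between consecutive values (wrapping around): 19.874°, 6.711°, 0.506°, 13.840°, 281.347°, 4.922°, 16.166°, 16.634°.
Largest gap = 281.347° ⇒ minimal covering band is its complement: 360° − 281.347° = 78.653°.
Band runs from +143.753° eastward to -137.594°, crossing the antimeridian.

78.653°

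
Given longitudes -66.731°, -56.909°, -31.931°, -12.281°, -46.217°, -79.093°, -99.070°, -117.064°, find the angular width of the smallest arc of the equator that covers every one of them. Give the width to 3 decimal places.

Sort the longitudes: -117.064°, -99.070°, -79.093°, -66.731°, -56.909°, -46.217°, -31.931°, -12.281°.
Eastward gaps between consecutive values (wrapping around): 17.994°, 19.977°, 12.362°, 9.822°, 10.692°, 14.286°, 19.650°, 255.217°.
Largest gap = 255.217° ⇒ minimal covering band is its complement: 360° − 255.217° = 104.783°.
Band runs from -117.064° eastward to -12.281°.

104.783°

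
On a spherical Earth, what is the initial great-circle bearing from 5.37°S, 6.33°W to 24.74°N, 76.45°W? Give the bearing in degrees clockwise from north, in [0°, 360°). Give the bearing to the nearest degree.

298°

Δλ = -76.45 − -6.33 = -70.12°.
θ = atan2( sin Δλ · cos φ₂ , cos φ₁ · sin φ₂ − sin φ₁ · cos φ₂ · cos Δλ )
  = atan2(-0.85409, 0.44557) = -62.450° → normalised to [0°, 360°): 297.550°.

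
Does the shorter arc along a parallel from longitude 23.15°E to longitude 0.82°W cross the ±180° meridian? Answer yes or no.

No

Signed shortest Δλ = ((-0.82 − 23.15 + 180) mod 360) − 180 = -23.97°.
Going west by 23.97° from +23.15° reaches -0.82° without touching 180°.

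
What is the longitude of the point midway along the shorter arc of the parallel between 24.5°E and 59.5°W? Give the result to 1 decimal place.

Signed shortest Δλ from +24.5° to -59.5° is -84.0°.
Midpoint longitude = +24.5° + (-84.0°)/2 = +24.5° − 42.0° = -17.5°.

17.5°W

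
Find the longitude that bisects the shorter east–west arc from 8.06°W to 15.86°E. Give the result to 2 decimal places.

3.90°E

Signed shortest Δλ from -8.06° to +15.86° is +23.92°.
Midpoint longitude = -8.06° + (+23.92°)/2 = -8.06° + 11.96° = +3.90°.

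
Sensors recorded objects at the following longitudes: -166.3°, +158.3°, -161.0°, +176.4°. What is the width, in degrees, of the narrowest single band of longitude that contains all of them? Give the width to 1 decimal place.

40.7°

Sort the longitudes: -166.3°, -161.0°, +158.3°, +176.4°.
Eastward gaps between consecutive values (wrapping around): 5.3°, 319.3°, 18.1°, 17.3°.
Largest gap = 319.3° ⇒ minimal covering band is its complement: 360° − 319.3° = 40.7°.
Band runs from +158.3° eastward to -161.0°, crossing the antimeridian.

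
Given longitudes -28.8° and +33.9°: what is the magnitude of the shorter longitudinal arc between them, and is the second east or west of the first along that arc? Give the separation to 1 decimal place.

Raw difference: 33.9 − -28.8 = 62.7°.
Normalise into (−180°, 180°]: 62.7° stays 62.7°.
Positive ⇒ the second point lies to the east; separation 62.7°.

62.7° east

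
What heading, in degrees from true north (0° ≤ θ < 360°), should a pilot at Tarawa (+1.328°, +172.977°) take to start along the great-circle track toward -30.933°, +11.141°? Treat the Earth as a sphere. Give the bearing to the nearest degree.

Δλ = 11.141 − 172.977 = -161.836°.
θ = atan2( sin Δλ · cos φ₂ , cos φ₁ · sin φ₂ − sin φ₁ · cos φ₂ · cos Δλ )
  = atan2(-0.26740, -0.49501) = -151.622° → normalised to [0°, 360°): 208.378°.

208°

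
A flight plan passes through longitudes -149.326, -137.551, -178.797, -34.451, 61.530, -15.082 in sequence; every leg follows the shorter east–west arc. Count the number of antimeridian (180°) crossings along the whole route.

Leg 1: -149.326° → -137.551°, shortest Δλ = 11.775° (east) — does not cross 180°.
Leg 2: -137.551° → -178.797°, shortest Δλ = -41.246° (west) — does not cross 180°.
Leg 3: -178.797° → -34.451°, shortest Δλ = 144.346° (east) — does not cross 180°.
Leg 4: -34.451° → +61.530°, shortest Δλ = 95.981° (east) — does not cross 180°.
Leg 5: +61.530° → -15.082°, shortest Δλ = -76.612° (west) — does not cross 180°.
Total crossings: 0.

0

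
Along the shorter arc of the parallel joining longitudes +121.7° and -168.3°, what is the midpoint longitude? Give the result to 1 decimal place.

Signed shortest Δλ from +121.7° to -168.3° is +70.0°.
Midpoint longitude = +121.7° + (+70.0°)/2 = +121.7° + 35.0° = +156.7°.
(The naïve average (+121.7 + -168.3)/2 = -23.3° is on the wrong side of the globe.)

+156.7°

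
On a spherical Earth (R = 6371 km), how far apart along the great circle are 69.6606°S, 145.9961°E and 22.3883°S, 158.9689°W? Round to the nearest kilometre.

6363 km

Δλ = -158.9689 − 145.9961 = -304.9650°; wrapped into (−180°, 180°]: 55.0350°.
Δφ = -22.3883 − -69.6606 = 47.2723°.
a = sin²(Δφ/2) + cos φ₁ · cos φ₂ · sin²(Δλ/2) = 0.229345.
c = 2·atan2(√a, √(1−a)) = 0.99880 rad → d = 6371·c ≈ 6363.37 km.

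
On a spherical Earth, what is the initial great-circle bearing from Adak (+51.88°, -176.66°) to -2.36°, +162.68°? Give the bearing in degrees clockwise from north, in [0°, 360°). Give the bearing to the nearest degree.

Δλ = 162.68 − -176.66 = 339.34°; wrapped into (−180°, 180°]: -20.66°.
θ = atan2( sin Δλ · cos φ₂ , cos φ₁ · sin φ₂ − sin φ₁ · cos φ₂ · cos Δλ )
  = atan2(-0.35252, -0.76092) = -155.142° → normalised to [0°, 360°): 204.858°.

205°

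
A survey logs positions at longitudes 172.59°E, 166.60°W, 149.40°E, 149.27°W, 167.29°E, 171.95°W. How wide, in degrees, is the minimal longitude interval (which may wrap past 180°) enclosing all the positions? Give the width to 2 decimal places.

61.33°

Sort the longitudes: -171.95°, -166.60°, -149.27°, +149.40°, +167.29°, +172.59°.
Eastward gaps between consecutive values (wrapping around): 5.35°, 17.33°, 298.67°, 17.89°, 5.30°, 15.46°.
Largest gap = 298.67° ⇒ minimal covering band is its complement: 360° − 298.67° = 61.33°.
Band runs from +149.40° eastward to -149.27°, crossing the antimeridian.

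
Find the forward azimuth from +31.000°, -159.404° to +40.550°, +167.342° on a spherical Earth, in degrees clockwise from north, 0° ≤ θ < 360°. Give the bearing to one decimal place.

298.9°

Δλ = 167.342 − -159.404 = 326.746°; wrapped into (−180°, 180°]: -33.254°.
θ = atan2( sin Δλ · cos φ₂ , cos φ₁ · sin φ₂ − sin φ₁ · cos φ₂ · cos Δλ )
  = atan2(-0.41666, 0.22999) = -61.102° → normalised to [0°, 360°): 298.898°.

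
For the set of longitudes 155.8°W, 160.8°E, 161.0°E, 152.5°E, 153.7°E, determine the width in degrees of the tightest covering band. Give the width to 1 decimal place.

Sort the longitudes: -155.8°, +152.5°, +153.7°, +160.8°, +161.0°.
Eastward gaps between consecutive values (wrapping around): 308.3°, 1.2°, 7.1°, 0.2°, 43.2°.
Largest gap = 308.3° ⇒ minimal covering band is its complement: 360° − 308.3° = 51.7°.
Band runs from +152.5° eastward to -155.8°, crossing the antimeridian.

51.7°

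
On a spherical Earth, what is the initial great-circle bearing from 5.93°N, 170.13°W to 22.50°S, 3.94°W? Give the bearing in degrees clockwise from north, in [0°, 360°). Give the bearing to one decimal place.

Δλ = -3.94 − -170.13 = 166.19°.
θ = atan2( sin Δλ · cos φ₂ , cos φ₁ · sin φ₂ − sin φ₁ · cos φ₂ · cos Δλ )
  = atan2(0.22053, -0.28795) = 142.552° → normalised to [0°, 360°): 142.552°.

142.6°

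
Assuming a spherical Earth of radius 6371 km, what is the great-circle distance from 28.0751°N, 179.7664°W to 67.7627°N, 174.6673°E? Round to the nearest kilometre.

Δλ = 174.6673 − -179.7664 = 354.4337°; wrapped into (−180°, 180°]: -5.5663°.
Δφ = 67.7627 − 28.0751 = 39.6876°.
a = sin²(Δφ/2) + cos φ₁ · cos φ₂ · sin²(Δλ/2) = 0.116018.
c = 2·atan2(√a, √(1−a)) = 0.69514 rad → d = 6371·c ≈ 4428.74 km.

4429 km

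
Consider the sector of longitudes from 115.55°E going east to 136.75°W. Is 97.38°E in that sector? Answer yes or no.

Band width going east from +115.55° to -136.75°: ((-136.75 − 115.55) mod 360) = 107.70°.
Offset of +97.38° east of the west edge: ((97.38 − 115.55) mod 360) = 341.83°.
341.83° > 107.70° ⇒ outside.

No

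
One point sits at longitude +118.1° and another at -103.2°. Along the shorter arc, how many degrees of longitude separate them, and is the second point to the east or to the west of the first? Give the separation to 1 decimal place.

Raw difference: -103.2 − 118.1 = -221.3°.
Normalise into (−180°, 180°]: -221.3° + 360° = 138.7°.
Positive ⇒ the second point lies to the east; separation 138.7°.

138.7° east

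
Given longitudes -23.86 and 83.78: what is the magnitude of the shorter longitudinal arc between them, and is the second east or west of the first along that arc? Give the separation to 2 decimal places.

107.64° east

Raw difference: 83.78 − -23.86 = 107.64°.
Normalise into (−180°, 180°]: 107.64° stays 107.64°.
Positive ⇒ the second point lies to the east; separation 107.64°.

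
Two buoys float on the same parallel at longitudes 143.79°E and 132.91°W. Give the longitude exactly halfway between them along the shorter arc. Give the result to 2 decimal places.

Signed shortest Δλ from +143.79° to -132.91° is +83.30°.
Midpoint longitude = +143.79° + (+83.30°)/2 = +143.79° + 41.65° = +185.44°.
Normalise into (−180°, 180°]: -174.56°.
(The naïve average (+143.79 + -132.91)/2 = 5.44° is on the wrong side of the globe.)

174.56°W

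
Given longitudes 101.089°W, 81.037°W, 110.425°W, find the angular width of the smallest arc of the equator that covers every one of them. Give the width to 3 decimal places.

Sort the longitudes: -110.425°, -101.089°, -81.037°.
Eastward gaps between consecutive values (wrapping around): 9.336°, 20.052°, 330.612°.
Largest gap = 330.612° ⇒ minimal covering band is its complement: 360° − 330.612° = 29.388°.
Band runs from -110.425° eastward to -81.037°.

29.388°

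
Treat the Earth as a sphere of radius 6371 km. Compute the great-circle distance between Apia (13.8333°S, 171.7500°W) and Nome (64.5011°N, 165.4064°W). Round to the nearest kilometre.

8727 km

Δλ = -165.4064 − -171.7500 = 6.3436°.
Δφ = 64.5011 − -13.8333 = 78.3344°.
a = sin²(Δφ/2) + cos φ₁ · cos φ₂ · sin²(Δλ/2) = 0.400180.
c = 2·atan2(√a, √(1−a)) = 1.36981 rad → d = 6371·c ≈ 8727.03 km.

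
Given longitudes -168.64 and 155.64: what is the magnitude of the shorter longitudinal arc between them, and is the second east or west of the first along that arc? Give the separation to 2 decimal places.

35.72° west

Raw difference: 155.64 − -168.64 = 324.28°.
Normalise into (−180°, 180°]: 324.28° − 360° = -35.72°.
Negative ⇒ the second point lies to the west; separation 35.72°.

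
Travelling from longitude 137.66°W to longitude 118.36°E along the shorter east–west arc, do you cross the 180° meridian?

Naïve |118.36 − -137.66| = 256.02° > 180°, so the shorter arc goes the other way round — across 180°.
Signed shortest Δλ = ((118.36 − -137.66 + 180) mod 360) − 180 = -103.98°.
Going west by 103.98° from -137.66° passes through 180° before reaching +118.36°.

Yes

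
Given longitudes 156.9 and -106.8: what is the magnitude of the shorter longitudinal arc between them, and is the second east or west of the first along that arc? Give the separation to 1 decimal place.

Raw difference: -106.8 − 156.9 = -263.7°.
Normalise into (−180°, 180°]: -263.7° + 360° = 96.3°.
Positive ⇒ the second point lies to the east; separation 96.3°.

96.3° east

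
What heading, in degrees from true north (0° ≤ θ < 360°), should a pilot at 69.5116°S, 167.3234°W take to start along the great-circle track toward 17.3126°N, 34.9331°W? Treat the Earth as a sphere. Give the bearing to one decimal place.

Δλ = -34.9331 − -167.3234 = 132.3903°.
θ = atan2( sin Δλ · cos φ₂ , cos φ₁ · sin φ₂ − sin φ₁ · cos φ₂ · cos Δλ )
  = atan2(0.70511, -0.49876) = 125.274° → normalised to [0°, 360°): 125.274°.

125.3°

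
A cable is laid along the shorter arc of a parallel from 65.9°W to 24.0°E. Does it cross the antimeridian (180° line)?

No

Signed shortest Δλ = ((24.0 − -65.9 + 180) mod 360) − 180 = 89.9°.
Going east by 89.9° from -65.9° reaches +24.0° without touching 180°.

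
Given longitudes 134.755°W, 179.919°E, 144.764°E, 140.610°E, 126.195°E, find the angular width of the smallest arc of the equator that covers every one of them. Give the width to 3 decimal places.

99.050°

Sort the longitudes: -134.755°, +126.195°, +140.610°, +144.764°, +179.919°.
Eastward gaps between consecutive values (wrapping around): 260.950°, 14.415°, 4.154°, 35.155°, 45.326°.
Largest gap = 260.950° ⇒ minimal covering band is its complement: 360° − 260.950° = 99.050°.
Band runs from +126.195° eastward to -134.755°, crossing the antimeridian.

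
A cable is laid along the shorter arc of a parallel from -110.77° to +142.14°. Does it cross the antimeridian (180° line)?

Naïve |142.14 − -110.77| = 252.91° > 180°, so the shorter arc goes the other way round — across 180°.
Signed shortest Δλ = ((142.14 − -110.77 + 180) mod 360) − 180 = -107.09°.
Going west by 107.09° from -110.77° passes through 180° before reaching +142.14°.

Yes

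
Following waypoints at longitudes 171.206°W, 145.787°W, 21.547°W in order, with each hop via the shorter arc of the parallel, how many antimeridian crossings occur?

Leg 1: -171.206° → -145.787°, shortest Δλ = 25.419° (east) — does not cross 180°.
Leg 2: -145.787° → -21.547°, shortest Δλ = 124.24° (east) — does not cross 180°.
Total crossings: 0.

0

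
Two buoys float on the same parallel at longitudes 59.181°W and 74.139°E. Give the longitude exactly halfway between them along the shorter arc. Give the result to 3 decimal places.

Signed shortest Δλ from -59.181° to +74.139° is +133.320°.
Midpoint longitude = -59.181° + (+133.320°)/2 = -59.181° + 66.660° = +7.479°.

7.479°E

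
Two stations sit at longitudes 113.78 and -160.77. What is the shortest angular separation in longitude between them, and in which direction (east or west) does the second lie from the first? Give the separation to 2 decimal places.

85.45° east

Raw difference: -160.77 − 113.78 = -274.55°.
Normalise into (−180°, 180°]: -274.55° + 360° = 85.45°.
Positive ⇒ the second point lies to the east; separation 85.45°.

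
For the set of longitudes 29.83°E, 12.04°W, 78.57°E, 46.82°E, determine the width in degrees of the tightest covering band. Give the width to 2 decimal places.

Sort the longitudes: -12.04°, +29.83°, +46.82°, +78.57°.
Eastward gaps between consecutive values (wrapping around): 41.87°, 16.99°, 31.75°, 269.39°.
Largest gap = 269.39° ⇒ minimal covering band is its complement: 360° − 269.39° = 90.61°.
Band runs from -12.04° eastward to +78.57°.

90.61°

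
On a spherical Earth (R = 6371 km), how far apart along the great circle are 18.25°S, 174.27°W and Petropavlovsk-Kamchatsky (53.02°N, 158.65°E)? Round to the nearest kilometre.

Δλ = 158.65 − -174.27 = 332.92°; wrapped into (−180°, 180°]: -27.08°.
Δφ = 53.02 − -18.25 = 71.27°.
a = sin²(Δφ/2) + cos φ₁ · cos φ₂ · sin²(Δλ/2) = 0.370760.
c = 2·atan2(√a, √(1−a)) = 1.30935 rad → d = 6371·c ≈ 8341.85 km.

8342 km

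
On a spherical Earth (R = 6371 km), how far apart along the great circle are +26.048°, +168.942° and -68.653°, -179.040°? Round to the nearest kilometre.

Δλ = -179.040 − 168.942 = -347.982°; wrapped into (−180°, 180°]: 12.018°.
Δφ = -68.653 − 26.048 = -94.701°.
a = sin²(Δφ/2) + cos φ₁ · cos φ₂ · sin²(Δλ/2) = 0.544562.
c = 2·atan2(√a, √(1−a)) = 1.66004 rad → d = 6371·c ≈ 10576.11 km.

10576 km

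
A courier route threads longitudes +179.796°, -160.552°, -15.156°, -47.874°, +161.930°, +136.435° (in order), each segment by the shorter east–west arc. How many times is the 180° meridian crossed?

2

Leg 1: +179.796° → -160.552°, shortest Δλ = 19.652° (east) — crosses 180°.
Leg 2: -160.552° → -15.156°, shortest Δλ = 145.396° (east) — does not cross 180°.
Leg 3: -15.156° → -47.874°, shortest Δλ = -32.718° (west) — does not cross 180°.
Leg 4: -47.874° → +161.930°, shortest Δλ = -150.196° (west) — crosses 180°.
Leg 5: +161.930° → +136.435°, shortest Δλ = -25.495° (west) — does not cross 180°.
Total crossings: 2.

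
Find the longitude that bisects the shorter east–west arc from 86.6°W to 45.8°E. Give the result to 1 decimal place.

Signed shortest Δλ from -86.6° to +45.8° is +132.4°.
Midpoint longitude = -86.6° + (+132.4°)/2 = -86.6° + 66.2° = -20.4°.

20.4°W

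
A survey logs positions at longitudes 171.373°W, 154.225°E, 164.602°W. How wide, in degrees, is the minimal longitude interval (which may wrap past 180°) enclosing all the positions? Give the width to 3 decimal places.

Sort the longitudes: -171.373°, -164.602°, +154.225°.
Eastward gaps between consecutive values (wrapping around): 6.771°, 318.827°, 34.402°.
Largest gap = 318.827° ⇒ minimal covering band is its complement: 360° − 318.827° = 41.173°.
Band runs from +154.225° eastward to -164.602°, crossing the antimeridian.

41.173°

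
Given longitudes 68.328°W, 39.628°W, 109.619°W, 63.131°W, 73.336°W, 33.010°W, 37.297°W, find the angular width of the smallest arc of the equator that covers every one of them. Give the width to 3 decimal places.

76.609°

Sort the longitudes: -109.619°, -73.336°, -68.328°, -63.131°, -39.628°, -37.297°, -33.010°.
Eastward gaps between consecutive values (wrapping around): 36.283°, 5.008°, 5.197°, 23.503°, 2.331°, 4.287°, 283.391°.
Largest gap = 283.391° ⇒ minimal covering band is its complement: 360° − 283.391° = 76.609°.
Band runs from -109.619° eastward to -33.010°.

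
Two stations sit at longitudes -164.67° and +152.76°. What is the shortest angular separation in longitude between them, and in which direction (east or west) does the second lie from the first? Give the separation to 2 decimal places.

Raw difference: 152.76 − -164.67 = 317.43°.
Normalise into (−180°, 180°]: 317.43° − 360° = -42.57°.
Negative ⇒ the second point lies to the west; separation 42.57°.

42.57° west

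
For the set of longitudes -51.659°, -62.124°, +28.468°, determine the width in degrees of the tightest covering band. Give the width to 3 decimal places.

90.592°

Sort the longitudes: -62.124°, -51.659°, +28.468°.
Eastward gaps between consecutive values (wrapping around): 10.465°, 80.127°, 269.408°.
Largest gap = 269.408° ⇒ minimal covering band is its complement: 360° − 269.408° = 90.592°.
Band runs from -62.124° eastward to +28.468°.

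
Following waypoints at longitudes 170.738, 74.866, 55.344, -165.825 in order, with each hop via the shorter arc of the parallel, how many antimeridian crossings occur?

1

Leg 1: +170.738° → +74.866°, shortest Δλ = -95.872° (west) — does not cross 180°.
Leg 2: +74.866° → +55.344°, shortest Δλ = -19.522° (west) — does not cross 180°.
Leg 3: +55.344° → -165.825°, shortest Δλ = 138.831° (east) — crosses 180°.
Total crossings: 1.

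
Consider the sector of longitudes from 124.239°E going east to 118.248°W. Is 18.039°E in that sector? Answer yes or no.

Band width going east from +124.239° to -118.248°: ((-118.248 − 124.239) mod 360) = 117.513°.
Offset of +18.039° east of the west edge: ((18.039 − 124.239) mod 360) = 253.800°.
253.800° > 117.513° ⇒ outside.

No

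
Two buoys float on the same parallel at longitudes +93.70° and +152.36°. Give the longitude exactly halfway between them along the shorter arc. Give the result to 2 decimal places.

Signed shortest Δλ from +93.70° to +152.36° is +58.66°.
Midpoint longitude = +93.70° + (+58.66°)/2 = +93.70° + 29.33° = +123.03°.

+123.03°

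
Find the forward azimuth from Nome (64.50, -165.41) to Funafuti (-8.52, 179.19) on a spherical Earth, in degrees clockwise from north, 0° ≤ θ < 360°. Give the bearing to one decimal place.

195.9°

Δλ = 179.19 − -165.41 = 344.60°; wrapped into (−180°, 180°]: -15.40°.
θ = atan2( sin Δλ · cos φ₂ , cos φ₁ · sin φ₂ − sin φ₁ · cos φ₂ · cos Δλ )
  = atan2(-0.26263, -0.92436) = -164.139° → normalised to [0°, 360°): 195.861°.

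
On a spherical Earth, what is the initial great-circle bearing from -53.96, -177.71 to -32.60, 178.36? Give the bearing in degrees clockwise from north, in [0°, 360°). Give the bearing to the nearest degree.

Δλ = 178.36 − -177.71 = 356.07°; wrapped into (−180°, 180°]: -3.93°.
θ = atan2( sin Δλ · cos φ₂ , cos φ₁ · sin φ₂ − sin φ₁ · cos φ₂ · cos Δλ )
  = atan2(-0.05774, 0.36262) = -9.047° → normalised to [0°, 360°): 350.953°.

351°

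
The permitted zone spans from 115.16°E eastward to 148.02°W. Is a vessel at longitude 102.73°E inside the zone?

No

Band width going east from +115.16° to -148.02°: ((-148.02 − 115.16) mod 360) = 96.82°.
Offset of +102.73° east of the west edge: ((102.73 − 115.16) mod 360) = 347.57°.
347.57° > 96.82° ⇒ outside.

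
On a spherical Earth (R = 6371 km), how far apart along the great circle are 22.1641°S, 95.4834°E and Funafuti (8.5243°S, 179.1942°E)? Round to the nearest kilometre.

9008 km

Δλ = 179.1942 − 95.4834 = 83.7108°.
Δφ = -8.5243 − -22.1641 = 13.6398°.
a = sin²(Δφ/2) + cos φ₁ · cos φ₂ · sin²(Δλ/2) = 0.421874.
c = 2·atan2(√a, √(1−a)) = 1.41390 rad → d = 6371·c ≈ 9007.96 km.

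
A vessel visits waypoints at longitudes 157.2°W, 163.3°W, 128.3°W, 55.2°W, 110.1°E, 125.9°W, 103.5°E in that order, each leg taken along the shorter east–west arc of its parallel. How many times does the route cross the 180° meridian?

Leg 1: -157.2° → -163.3°, shortest Δλ = -6.1° (west) — does not cross 180°.
Leg 2: -163.3° → -128.3°, shortest Δλ = 35.0° (east) — does not cross 180°.
Leg 3: -128.3° → -55.2°, shortest Δλ = 73.1° (east) — does not cross 180°.
Leg 4: -55.2° → +110.1°, shortest Δλ = 165.3° (east) — does not cross 180°.
Leg 5: +110.1° → -125.9°, shortest Δλ = 124.0° (east) — crosses 180°.
Leg 6: -125.9° → +103.5°, shortest Δλ = -130.6° (west) — crosses 180°.
Total crossings: 2.

2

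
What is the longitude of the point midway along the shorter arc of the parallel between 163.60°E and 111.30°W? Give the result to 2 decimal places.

153.85°W

Signed shortest Δλ from +163.60° to -111.30° is +85.10°.
Midpoint longitude = +163.60° + (+85.10°)/2 = +163.60° + 42.55° = +206.15°.
Normalise into (−180°, 180°]: -153.85°.
(The naïve average (+163.60 + -111.30)/2 = 26.15° is on the wrong side of the globe.)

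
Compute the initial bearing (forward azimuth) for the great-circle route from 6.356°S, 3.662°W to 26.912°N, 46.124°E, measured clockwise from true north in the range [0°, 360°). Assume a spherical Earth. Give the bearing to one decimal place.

Δλ = 46.124 − -3.662 = 49.786°.
θ = atan2( sin Δλ · cos φ₂ , cos φ₁ · sin φ₂ − sin φ₁ · cos φ₂ · cos Δλ )
  = atan2(0.68094, 0.51358) = 52.976° → normalised to [0°, 360°): 52.976°.

53.0°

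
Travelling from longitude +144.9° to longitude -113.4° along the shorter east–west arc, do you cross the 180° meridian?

Naïve |-113.4 − 144.9| = 258.3° > 180°, so the shorter arc goes the other way round — across 180°.
Signed shortest Δλ = ((-113.4 − 144.9 + 180) mod 360) − 180 = 101.7°.
Going east by 101.7° from +144.9° passes through 180° before reaching -113.4°.

Yes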